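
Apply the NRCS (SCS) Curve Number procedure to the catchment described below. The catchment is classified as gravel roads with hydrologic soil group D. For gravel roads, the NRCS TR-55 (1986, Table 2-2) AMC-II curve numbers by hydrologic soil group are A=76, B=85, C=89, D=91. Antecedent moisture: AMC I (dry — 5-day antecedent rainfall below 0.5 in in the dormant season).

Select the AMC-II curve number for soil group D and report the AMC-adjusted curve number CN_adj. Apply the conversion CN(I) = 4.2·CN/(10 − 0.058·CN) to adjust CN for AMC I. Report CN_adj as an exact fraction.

NRCS table: gravel roads, soil group D → CN(II) = 91
Adjust CN=91 to AMC I: 4.2·91/(10 − 0.058·91) → (1911/5) ÷ (2361/500) = 63700/787 ≈ 80.940

CN_adj = 63700/787 ≈ 80.940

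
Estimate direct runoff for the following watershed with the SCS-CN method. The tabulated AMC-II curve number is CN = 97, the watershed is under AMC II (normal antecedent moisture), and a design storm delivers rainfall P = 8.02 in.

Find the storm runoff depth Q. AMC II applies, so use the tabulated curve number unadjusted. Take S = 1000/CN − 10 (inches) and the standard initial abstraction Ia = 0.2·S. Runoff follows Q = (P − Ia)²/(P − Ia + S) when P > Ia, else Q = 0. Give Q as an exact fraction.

CN(II) = 97; AMC II needs no correction.
S = 1000/97 − 10 = 30/97 in ≈ 0.309 in
Ia = 0.2S: 0.2·0.309 = 0.062 in (exactly 6/97)
P − Ia = 8.020 − 0.062 = 38597/4850 ≈ 7.958 in (> 0, runoff occurs)
Q: (38597/4850)² ÷ (40097/4850) = 1489728409/194470450 in (≈ 7.660 in)

Q = 1489728409/194470450 in ≈ 7.660 in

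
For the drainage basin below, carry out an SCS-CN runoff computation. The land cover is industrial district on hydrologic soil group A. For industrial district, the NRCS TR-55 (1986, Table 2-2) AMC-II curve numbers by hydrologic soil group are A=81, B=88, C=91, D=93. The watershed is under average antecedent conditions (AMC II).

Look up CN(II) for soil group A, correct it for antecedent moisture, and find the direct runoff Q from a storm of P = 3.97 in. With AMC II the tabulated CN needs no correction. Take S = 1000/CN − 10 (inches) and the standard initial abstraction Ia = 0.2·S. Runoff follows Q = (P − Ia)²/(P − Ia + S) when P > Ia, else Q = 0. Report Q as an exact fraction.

NRCS table: industrial district, soil group A → CN(II) = 81
AMC II — tabulated CN = 81 applies directly.
Retention S: 1000/CN − 10 with CN=81.000 → S = 190/81 ≈ 2.346 in
Ia = 0.2·(190/81) = 38/81 in ≈ 0.469 in
P − Ia = 3.970 − 0.469 = 28357/8100 ≈ 3.501 in (> 0, runoff occurs)
Q: (28357/8100)² ÷ (47357/8100) = 804119449/383591700 in (≈ 2.096 in)

Q = 804119449/383591700 in ≈ 2.096 in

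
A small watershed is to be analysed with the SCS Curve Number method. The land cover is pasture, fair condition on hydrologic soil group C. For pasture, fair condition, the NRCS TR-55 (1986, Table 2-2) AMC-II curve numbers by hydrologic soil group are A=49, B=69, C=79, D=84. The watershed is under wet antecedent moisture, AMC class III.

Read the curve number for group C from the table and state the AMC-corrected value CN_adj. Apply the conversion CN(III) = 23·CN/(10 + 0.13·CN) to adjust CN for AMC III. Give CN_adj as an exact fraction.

NRCS table: pasture, fair condition, soil group C → CN(II) = 79
CN(III) from CN(II)=79: (23·79)/(10 + 0.13·79) = 181700/2027 ≈ 89.640

CN_adj = 181700/2027 ≈ 89.640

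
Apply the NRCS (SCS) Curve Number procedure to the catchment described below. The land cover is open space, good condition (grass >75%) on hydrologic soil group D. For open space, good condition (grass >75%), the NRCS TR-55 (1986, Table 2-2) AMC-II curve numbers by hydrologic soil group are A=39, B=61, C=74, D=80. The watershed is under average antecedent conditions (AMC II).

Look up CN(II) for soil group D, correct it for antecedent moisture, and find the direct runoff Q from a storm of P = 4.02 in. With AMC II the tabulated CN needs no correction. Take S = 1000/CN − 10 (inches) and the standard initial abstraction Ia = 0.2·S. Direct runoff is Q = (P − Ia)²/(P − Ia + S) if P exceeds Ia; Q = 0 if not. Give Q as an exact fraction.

Q = 15488/7525 in ≈ 2.058 in

NRCS table: open space, good condition (grass >75%), soil group D → CN(II) = 80
Average conditions: CN = 80 (no AMC adjustment).
S = 1000/80 − 10 = 5/2 in ≈ 2.500 in
Ia = 0.2·(5/2) = 1/2 in ≈ 0.500 in
P − Ia = 4.020 − 0.500 = 88/25 ≈ 3.520 in (> 0, runoff occurs)
Q = (88/25)²/((88/25) + 5/2) = (7744/625)/(301/50) = 15488/7525 in ≈ 2.058 in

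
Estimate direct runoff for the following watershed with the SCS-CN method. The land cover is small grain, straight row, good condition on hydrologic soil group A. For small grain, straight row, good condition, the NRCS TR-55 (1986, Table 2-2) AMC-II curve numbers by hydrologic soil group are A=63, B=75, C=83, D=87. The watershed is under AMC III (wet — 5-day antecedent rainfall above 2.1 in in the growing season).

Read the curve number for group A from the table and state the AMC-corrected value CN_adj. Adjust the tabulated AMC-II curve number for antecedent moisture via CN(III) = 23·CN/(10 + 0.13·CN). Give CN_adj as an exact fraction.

CN_adj = 144900/1819 ≈ 79.659

NRCS table: small grain, straight row, good condition, soil group A → CN(II) = 63
Wet (AMC III): CN(III) = 23·63/(10 + 0.13·63) = 1449/(1819/100) = 144900/1819 ≈ 79.659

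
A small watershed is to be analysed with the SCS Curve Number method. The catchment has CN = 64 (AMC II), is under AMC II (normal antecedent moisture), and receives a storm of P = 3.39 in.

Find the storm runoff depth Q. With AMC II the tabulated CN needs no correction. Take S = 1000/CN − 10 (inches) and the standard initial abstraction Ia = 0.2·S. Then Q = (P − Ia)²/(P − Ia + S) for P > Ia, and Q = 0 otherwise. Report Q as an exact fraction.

Q = 68403/105200 in ≈ 0.650 in

AMC II — tabulated CN = 64 applies directly.
Retention S: 1000/CN − 10 with CN=64.000 → S = 45/8 ≈ 5.625 in
Ia = 0.2·(45/8) = 9/8 in ≈ 1.125 in
Excess rainfall: 3.390 − 1.125 = 2.265 in; P > Ia so Q > 0
Runoff Q = (P−Ia)²/(P−Ia+S) = (2.265)²/(2.265+5.625) = 68403/105200 ≈ 0.650 in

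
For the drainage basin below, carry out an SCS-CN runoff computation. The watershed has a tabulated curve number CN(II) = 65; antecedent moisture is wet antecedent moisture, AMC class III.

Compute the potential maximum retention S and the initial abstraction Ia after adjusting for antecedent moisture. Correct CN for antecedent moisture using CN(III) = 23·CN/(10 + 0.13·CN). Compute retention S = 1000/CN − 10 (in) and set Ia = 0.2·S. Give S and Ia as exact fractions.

CN(III) from CN(II)=65: (23·65)/(10 + 0.13·65) = 29900/369 ≈ 81.030
Retention S: 1000/CN − 10 with CN=81.030 → S = 700/299 ≈ 2.341 in
Ia = 0.2S: 0.2·2.341 = 0.468 in (exactly 140/299)

S = 700/299 in ≈ 2.341 in; Ia = 140/299 in ≈ 0.468 in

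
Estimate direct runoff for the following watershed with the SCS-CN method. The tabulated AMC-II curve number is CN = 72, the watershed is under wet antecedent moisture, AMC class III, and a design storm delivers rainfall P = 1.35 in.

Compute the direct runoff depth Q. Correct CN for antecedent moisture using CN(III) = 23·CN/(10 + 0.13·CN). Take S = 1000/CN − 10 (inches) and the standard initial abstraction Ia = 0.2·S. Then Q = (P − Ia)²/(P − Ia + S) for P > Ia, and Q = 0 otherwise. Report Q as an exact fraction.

Q = 17547721/46322460 in ≈ 0.379 in

Wet (AMC III): CN(III) = 23·72/(10 + 0.13·72) = 1656/(484/25) = 10350/121 ≈ 85.537
Retention S: 1000/CN − 10 with CN=85.537 → S = 350/207 ≈ 1.691 in
Initial abstraction Ia = S/5 = (350/207)/5 = 70/207 ≈ 0.338 in
P − Ia = 1.350 − 0.338 = 4189/4140 ≈ 1.012 in (> 0, runoff occurs)
Q = (4189/4140)²/((4189/4140) + 350/207) = (17547721/17139600)/(11189/4140) = 17547721/46322460 in ≈ 0.379 in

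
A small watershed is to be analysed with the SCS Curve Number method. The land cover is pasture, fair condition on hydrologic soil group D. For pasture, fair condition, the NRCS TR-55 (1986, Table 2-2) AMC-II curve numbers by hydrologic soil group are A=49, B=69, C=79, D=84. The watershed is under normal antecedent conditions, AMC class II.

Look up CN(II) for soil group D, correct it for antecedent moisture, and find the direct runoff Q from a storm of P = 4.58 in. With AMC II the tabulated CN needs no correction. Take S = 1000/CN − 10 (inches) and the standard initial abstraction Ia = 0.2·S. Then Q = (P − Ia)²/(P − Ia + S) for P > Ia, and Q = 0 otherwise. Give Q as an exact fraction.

Q = 19439281/6729450 in ≈ 2.889 in

NRCS table: pasture, fair condition, soil group D → CN(II) = 84
AMC II — tabulated CN = 84 applies directly.
Retention S: 1000/CN − 10 with CN=84.000 → S = 40/21 ≈ 1.905 in
Ia = 0.2S: 0.2·1.905 = 0.381 in (exactly 8/21)
Since P=4.580 > Ia=0.381: effective rainfall P−Ia = 4409/1050 in
Q: (4409/1050)² ÷ (6409/1050) = 19439281/6729450 in (≈ 2.889 in)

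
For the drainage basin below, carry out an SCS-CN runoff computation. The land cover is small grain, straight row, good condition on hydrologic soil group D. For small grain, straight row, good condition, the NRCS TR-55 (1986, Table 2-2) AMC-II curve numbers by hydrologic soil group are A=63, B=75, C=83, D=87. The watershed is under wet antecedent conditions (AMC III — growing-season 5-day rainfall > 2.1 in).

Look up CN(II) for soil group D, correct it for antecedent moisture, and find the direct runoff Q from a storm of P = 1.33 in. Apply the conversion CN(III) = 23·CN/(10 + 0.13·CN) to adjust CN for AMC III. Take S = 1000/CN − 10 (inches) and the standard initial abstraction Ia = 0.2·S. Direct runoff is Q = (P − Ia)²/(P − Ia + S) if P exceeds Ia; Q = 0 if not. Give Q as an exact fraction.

NRCS table: small grain, straight row, good condition, soil group D → CN(II) = 87
CN(III) from CN(II)=87: (23·87)/(10 + 0.13·87) = 200100/2131 ≈ 93.900
Retention S: 1000/CN − 10 with CN=93.900 → S = 1300/2001 ≈ 0.650 in
Ia = 0.2·(1300/2001) = 260/2001 in ≈ 0.130 in
P − Ia = 1.330 − 0.130 = 240133/200100 ≈ 1.200 in (> 0, runoff occurs)
Q = (240133/200100)²/((240133/200100) + 1300/2001) = (57663857689/40040010000)/(370133/200100) = 57663857689/74063613300 in ≈ 0.779 in

Q = 57663857689/74063613300 in ≈ 0.779 in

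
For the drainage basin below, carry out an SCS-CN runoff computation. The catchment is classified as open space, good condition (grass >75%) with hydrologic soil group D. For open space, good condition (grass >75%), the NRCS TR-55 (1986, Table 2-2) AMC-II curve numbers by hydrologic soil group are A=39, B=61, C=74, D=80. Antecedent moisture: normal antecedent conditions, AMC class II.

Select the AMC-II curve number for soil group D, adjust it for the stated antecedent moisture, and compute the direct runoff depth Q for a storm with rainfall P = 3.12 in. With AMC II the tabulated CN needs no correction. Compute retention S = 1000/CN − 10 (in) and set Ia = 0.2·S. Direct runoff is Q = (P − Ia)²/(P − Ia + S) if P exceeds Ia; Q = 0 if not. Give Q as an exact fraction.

Q = 17161/12800 in ≈ 1.341 in

NRCS table: open space, good condition (grass >75%), soil group D → CN(II) = 80
CN(II) = 80; AMC II needs no correction.
S = 1000/80 − 10 = 5/2 in ≈ 2.500 in
Ia = 0.2·(5/2) = 1/2 in ≈ 0.500 in
Since P=3.120 > Ia=0.500: effective rainfall P−Ia = 131/50 in
Q = (131/50)²/((131/50) + 5/2) = (17161/2500)/(128/25) = 17161/12800 in ≈ 1.341 in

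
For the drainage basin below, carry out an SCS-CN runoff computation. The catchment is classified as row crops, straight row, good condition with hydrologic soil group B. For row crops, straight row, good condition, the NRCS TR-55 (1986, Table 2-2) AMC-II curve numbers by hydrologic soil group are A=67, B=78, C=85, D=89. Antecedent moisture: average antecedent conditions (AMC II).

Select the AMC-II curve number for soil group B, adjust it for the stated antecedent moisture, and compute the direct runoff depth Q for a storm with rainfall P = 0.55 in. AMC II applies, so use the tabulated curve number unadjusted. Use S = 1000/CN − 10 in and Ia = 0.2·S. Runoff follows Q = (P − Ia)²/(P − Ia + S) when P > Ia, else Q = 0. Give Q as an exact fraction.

Q = 0 in ≈ 0.000 in

NRCS table: row crops, straight row, good condition, soil group B → CN(II) = 78
CN(II) = 78; AMC II needs no correction.
Retention S: 1000/CN − 10 with CN=78.000 → S = 110/39 ≈ 2.821 in
Ia = 0.2·(110/39) = 22/39 in ≈ 0.564 in
P = 0.550 ≤ Ia = 0.564 in: entire storm abstracted, Q = 0.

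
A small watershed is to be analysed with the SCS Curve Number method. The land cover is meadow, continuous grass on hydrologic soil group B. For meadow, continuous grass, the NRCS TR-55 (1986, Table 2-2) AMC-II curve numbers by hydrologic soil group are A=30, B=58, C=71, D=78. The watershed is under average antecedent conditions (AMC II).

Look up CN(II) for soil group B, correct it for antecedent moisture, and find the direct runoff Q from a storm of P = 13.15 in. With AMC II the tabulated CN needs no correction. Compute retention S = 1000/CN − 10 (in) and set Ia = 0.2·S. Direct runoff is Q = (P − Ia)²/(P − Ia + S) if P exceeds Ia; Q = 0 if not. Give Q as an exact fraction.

NRCS table: meadow, continuous grass, soil group B → CN(II) = 58
AMC II — tabulated CN = 58 applies directly.
Retention S: 1000/CN − 10 with CN=58.000 → S = 210/29 ≈ 7.241 in
Ia = 0.2·(210/29) = 42/29 in ≈ 1.448 in
Excess rainfall: 13.150 − 1.448 = 11.702 in; P > Ia so Q > 0
Q = (6787/580)²/((6787/580) + 210/29) = (46063369/336400)/(10987/580) = 46063369/6372460 in ≈ 7.229 in

Q = 46063369/6372460 in ≈ 7.229 in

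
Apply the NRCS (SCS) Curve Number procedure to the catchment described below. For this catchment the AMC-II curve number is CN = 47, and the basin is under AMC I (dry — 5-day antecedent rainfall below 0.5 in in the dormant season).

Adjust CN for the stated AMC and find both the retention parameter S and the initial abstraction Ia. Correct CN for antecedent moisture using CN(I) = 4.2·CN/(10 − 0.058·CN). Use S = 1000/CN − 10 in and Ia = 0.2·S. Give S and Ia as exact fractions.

CN(I) from CN(II)=47: (4.2·47)/(10 − 0.058·47) = 98700/3637 ≈ 27.138
Max retention: S = 1000/(98700/3637) − 10 = 26500/987 in (≈ 26.849 in)
Ia = 0.2·(26500/987) = 5300/987 in ≈ 5.370 in

S = 26500/987 in ≈ 26.849 in; Ia = 5300/987 in ≈ 5.370 in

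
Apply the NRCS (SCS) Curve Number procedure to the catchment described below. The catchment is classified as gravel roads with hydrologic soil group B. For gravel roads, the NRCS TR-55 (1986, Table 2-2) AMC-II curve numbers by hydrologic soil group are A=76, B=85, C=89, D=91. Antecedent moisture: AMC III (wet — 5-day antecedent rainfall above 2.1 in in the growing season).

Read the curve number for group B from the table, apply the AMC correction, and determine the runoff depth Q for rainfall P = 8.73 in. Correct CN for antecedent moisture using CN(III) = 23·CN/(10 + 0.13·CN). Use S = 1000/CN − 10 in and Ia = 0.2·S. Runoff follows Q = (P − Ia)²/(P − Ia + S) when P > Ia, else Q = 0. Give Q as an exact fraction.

NRCS table: gravel roads, soil group B → CN(II) = 85
Wet (AMC III): CN(III) = 23·85/(10 + 0.13·85) = 1955/(421/20) = 39100/421 ≈ 92.874
S = 1000/(39100/421) − 10 = 300/391 in ≈ 0.767 in
Ia = 0.2S: 0.2·0.767 = 0.153 in (exactly 60/391)
Since P=8.730 > Ia=0.153: effective rainfall P−Ia = 335343/39100 in
Runoff Q = (P−Ia)²/(P−Ia+S) = (8.577)²/(8.577+0.767) = 37484975883/4761637100 ≈ 7.872 in

Q = 37484975883/4761637100 in ≈ 7.872 in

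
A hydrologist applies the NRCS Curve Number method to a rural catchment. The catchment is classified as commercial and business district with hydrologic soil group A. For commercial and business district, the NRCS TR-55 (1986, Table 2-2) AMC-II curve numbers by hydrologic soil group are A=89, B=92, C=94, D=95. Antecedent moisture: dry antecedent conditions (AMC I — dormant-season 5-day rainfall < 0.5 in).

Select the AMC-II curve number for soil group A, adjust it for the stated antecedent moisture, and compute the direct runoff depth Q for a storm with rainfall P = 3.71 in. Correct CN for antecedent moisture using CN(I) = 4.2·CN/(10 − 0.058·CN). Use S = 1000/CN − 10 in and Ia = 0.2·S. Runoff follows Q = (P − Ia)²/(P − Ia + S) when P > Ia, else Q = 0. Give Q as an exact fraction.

NRCS table: commercial and business district, soil group A → CN(II) = 89
CN(I) from CN(II)=89: (4.2·89)/(10 − 0.058·89) = 186900/2419 ≈ 77.263
S = 1000/(186900/2419) − 10 = 5500/1869 in ≈ 2.943 in
Ia = 0.2S: 0.2·2.943 = 0.589 in (exactly 1100/1869)
Since P=3.710 > Ia=0.589: effective rainfall P−Ia = 583399/186900 in
Runoff Q = (P−Ia)²/(P−Ia+S) = (3.121)²/(3.121+2.943) = 340354393201/211832273100 ≈ 1.607 in

Q = 340354393201/211832273100 in ≈ 1.607 in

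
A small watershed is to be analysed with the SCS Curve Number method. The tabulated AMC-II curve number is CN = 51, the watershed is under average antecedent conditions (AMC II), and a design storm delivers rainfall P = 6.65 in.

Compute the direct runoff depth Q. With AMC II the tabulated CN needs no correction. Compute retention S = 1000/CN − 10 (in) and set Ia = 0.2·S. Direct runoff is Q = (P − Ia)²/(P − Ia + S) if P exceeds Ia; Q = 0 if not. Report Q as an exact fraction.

AMC II — tabulated CN = 51 applies directly.
Retention S: 1000/CN − 10 with CN=51.000 → S = 490/51 ≈ 9.608 in
Initial abstraction Ia = S/5 = (490/51)/5 = 98/51 ≈ 1.922 in
Since P=6.650 > Ia=1.922: effective rainfall P−Ia = 4823/1020 in
Q: (4823/1020)² ÷ (14623/1020) = 3323047/2130780 in (≈ 1.560 in)

Q = 3323047/2130780 in ≈ 1.560 in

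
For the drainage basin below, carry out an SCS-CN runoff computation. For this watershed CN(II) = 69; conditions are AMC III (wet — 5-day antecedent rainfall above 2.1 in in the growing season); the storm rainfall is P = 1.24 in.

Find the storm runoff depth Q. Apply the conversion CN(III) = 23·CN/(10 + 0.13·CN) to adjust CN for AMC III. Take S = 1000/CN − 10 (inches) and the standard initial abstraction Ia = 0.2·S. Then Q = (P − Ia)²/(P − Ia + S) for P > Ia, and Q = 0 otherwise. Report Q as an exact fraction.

Q = 36628639/142314225 in ≈ 0.257 in

Adjust CN=69 to AMC III: 23·69/(10 + 0.13·69) → 1587 ÷ (1897/100) = 158700/1897 ≈ 83.658
S = 1000/(158700/1897) − 10 = 3100/1587 in ≈ 1.953 in
Ia = 0.2·(3100/1587) = 620/1587 in ≈ 0.391 in
P − Ia = 1.240 − 0.391 = 33697/39675 ≈ 0.849 in (> 0, runoff occurs)
Q = (33697/39675)²/((33697/39675) + 3100/1587) = (1135487809/1574105625)/(111197/39675) = 36628639/142314225 in ≈ 0.257 in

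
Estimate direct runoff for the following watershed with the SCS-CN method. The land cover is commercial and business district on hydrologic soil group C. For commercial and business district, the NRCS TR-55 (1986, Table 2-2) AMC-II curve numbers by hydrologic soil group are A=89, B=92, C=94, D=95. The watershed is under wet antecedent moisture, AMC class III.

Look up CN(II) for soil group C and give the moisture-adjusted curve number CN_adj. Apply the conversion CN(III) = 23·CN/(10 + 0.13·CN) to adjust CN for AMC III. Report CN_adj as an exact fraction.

CN_adj = 108100/1111 ≈ 97.300

NRCS table: commercial and business district, soil group C → CN(II) = 94
Wet (AMC III): CN(III) = 23·94/(10 + 0.13·94) = 2162/(1111/50) = 108100/1111 ≈ 97.300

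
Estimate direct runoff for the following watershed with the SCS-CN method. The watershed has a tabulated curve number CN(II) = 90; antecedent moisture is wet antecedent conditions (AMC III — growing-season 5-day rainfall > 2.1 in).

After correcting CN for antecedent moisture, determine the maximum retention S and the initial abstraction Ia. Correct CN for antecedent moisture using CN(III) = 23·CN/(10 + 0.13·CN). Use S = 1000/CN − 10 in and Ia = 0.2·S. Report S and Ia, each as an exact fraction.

S = 100/207 in ≈ 0.483 in; Ia = 20/207 in ≈ 0.097 in

Adjust CN=90 to AMC III: 23·90/(10 + 0.13·90) → 2070 ÷ (217/10) = 20700/217 ≈ 95.392
Retention S: 1000/CN − 10 with CN=95.392 → S = 100/207 ≈ 0.483 in
Ia = 0.2S: 0.2·0.483 = 0.097 in (exactly 20/207)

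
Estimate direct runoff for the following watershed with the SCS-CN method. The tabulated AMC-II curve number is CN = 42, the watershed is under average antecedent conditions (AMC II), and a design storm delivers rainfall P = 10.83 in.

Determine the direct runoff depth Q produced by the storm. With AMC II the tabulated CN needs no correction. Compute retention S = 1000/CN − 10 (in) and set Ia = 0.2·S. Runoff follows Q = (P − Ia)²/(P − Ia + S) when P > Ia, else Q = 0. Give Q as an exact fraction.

AMC II — tabulated CN = 42 applies directly.
Retention S: 1000/CN − 10 with CN=42.000 → S = 290/21 ≈ 13.810 in
Initial abstraction Ia = S/5 = (290/21)/5 = 58/21 ≈ 2.762 in
Since P=10.830 > Ia=2.762: effective rainfall P−Ia = 16943/2100 in
Q = (16943/2100)²/((16943/2100) + 290/21) = (287065249/4410000)/(45943/2100) = 287065249/96480300 in ≈ 2.975 in

Q = 287065249/96480300 in ≈ 2.975 in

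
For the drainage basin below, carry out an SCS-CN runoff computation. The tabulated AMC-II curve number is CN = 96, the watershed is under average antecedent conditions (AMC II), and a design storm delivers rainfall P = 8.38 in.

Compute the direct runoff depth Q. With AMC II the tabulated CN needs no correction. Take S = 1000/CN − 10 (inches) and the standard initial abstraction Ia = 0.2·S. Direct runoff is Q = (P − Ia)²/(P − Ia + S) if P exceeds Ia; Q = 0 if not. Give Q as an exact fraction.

CN(II) = 96; AMC II needs no correction.
Max retention: S = 1000/96 − 10 = 5/12 in (≈ 0.417 in)
Ia = 0.2S: 0.2·0.417 = 0.083 in (exactly 1/12)
P − Ia = 8.380 − 0.083 = 2489/300 ≈ 8.297 in (> 0, runoff occurs)
Q = (2489/300)²/((2489/300) + 5/12) = (6195121/90000)/(1307/150) = 6195121/784200 in ≈ 7.900 in

Q = 6195121/784200 in ≈ 7.900 in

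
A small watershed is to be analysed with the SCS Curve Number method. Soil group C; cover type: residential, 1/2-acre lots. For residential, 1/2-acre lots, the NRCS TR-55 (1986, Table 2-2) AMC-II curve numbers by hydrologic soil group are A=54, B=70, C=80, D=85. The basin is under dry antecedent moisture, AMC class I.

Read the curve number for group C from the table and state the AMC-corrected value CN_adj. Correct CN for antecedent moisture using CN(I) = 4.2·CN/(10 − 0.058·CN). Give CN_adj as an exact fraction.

NRCS table: residential, 1/2-acre lots, soil group C → CN(II) = 80
Dry (AMC I): CN(I) = 4.2·80/(10 − 0.058·80) = 336/(134/25) = 4200/67 ≈ 62.687

CN_adj = 4200/67 ≈ 62.687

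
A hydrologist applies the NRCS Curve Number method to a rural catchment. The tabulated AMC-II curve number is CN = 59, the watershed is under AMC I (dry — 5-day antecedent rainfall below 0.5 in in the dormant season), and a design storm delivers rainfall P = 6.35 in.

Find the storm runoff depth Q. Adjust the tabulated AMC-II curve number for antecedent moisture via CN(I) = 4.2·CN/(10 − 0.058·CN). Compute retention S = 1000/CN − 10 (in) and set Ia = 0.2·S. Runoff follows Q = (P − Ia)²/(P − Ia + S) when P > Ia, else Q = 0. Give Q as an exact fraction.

Q = 5678074609/12027047340 in ≈ 0.472 in

Dry (AMC I): CN(I) = 4.2·59/(10 − 0.058·59) = (1239/5)/(3289/500) = 123900/3289 ≈ 37.671
Retention S: 1000/CN − 10 with CN=37.671 → S = 20500/1239 ≈ 16.546 in
Ia = 0.2·(20500/1239) = 4100/1239 in ≈ 3.309 in
Since P=6.350 > Ia=3.309: effective rainfall P−Ia = 75353/24780 in
Q: (75353/24780)² ÷ (485353/24780) = 5678074609/12027047340 in (≈ 0.472 in)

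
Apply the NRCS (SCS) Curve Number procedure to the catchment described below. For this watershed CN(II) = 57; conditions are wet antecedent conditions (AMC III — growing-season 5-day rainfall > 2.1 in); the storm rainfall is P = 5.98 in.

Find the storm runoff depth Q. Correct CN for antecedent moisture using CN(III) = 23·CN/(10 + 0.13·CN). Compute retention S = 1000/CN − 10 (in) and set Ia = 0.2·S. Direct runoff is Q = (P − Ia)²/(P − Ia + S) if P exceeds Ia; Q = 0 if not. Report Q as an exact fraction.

CN(III) from CN(II)=57: (23·57)/(10 + 0.13·57) = 131100/1741 ≈ 75.302
Retention S: 1000/CN − 10 with CN=75.302 → S = 4300/1311 ≈ 3.280 in
Initial abstraction Ia = S/5 = (4300/1311)/5 = 860/1311 ≈ 0.656 in
Since P=5.980 > Ia=0.656: effective rainfall P−Ia = 348989/65550 in
Runoff Q = (P−Ia)²/(P−Ia+S) = (5.324)²/(5.324+3.280) = 121793322121/36969478950 ≈ 3.294 in

Q = 121793322121/36969478950 in ≈ 3.294 in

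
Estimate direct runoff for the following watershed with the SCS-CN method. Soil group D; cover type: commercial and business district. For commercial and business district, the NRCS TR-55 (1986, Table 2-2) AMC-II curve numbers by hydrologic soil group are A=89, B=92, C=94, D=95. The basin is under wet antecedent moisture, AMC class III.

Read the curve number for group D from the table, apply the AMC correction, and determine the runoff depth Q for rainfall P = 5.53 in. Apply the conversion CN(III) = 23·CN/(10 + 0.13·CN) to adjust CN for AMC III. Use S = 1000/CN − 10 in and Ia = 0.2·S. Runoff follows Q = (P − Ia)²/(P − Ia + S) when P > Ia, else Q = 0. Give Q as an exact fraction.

Q = 57437394921/10910185700 in ≈ 5.265 in

NRCS table: commercial and business district, soil group D → CN(II) = 95
Adjust CN=95 to AMC III: 23·95/(10 + 0.13·95) → 2185 ÷ (447/20) = 43700/447 ≈ 97.763
S = 1000/(43700/447) − 10 = 100/437 in ≈ 0.229 in
Ia = 0.2S: 0.2·0.229 = 0.046 in (exactly 20/437)
P − Ia = 5.530 − 0.046 = 239661/43700 ≈ 5.484 in (> 0, runoff occurs)
Runoff Q = (P−Ia)²/(P−Ia+S) = (5.484)²/(5.484+0.229) = 57437394921/10910185700 ≈ 5.265 in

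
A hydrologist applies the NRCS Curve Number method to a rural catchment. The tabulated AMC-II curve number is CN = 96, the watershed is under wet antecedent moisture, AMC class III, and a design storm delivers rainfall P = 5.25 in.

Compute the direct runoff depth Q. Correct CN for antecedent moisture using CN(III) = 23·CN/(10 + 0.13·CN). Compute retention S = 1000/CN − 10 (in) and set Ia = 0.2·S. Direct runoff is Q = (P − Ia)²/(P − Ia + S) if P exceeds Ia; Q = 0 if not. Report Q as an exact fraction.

Q = 2070721/410964 in ≈ 5.039 in

Wet (AMC III): CN(III) = 23·96/(10 + 0.13·96) = 2208/(562/25) = 27600/281 ≈ 98.221
Retention S: 1000/CN − 10 with CN=98.221 → S = 25/138 ≈ 0.181 in
Ia = 0.2S: 0.2·0.181 = 0.036 in (exactly 5/138)
Since P=5.250 > Ia=0.036: effective rainfall P−Ia = 1439/276 in
Q: (1439/276)² ÷ (1489/276) = 2070721/410964 in (≈ 5.039 in)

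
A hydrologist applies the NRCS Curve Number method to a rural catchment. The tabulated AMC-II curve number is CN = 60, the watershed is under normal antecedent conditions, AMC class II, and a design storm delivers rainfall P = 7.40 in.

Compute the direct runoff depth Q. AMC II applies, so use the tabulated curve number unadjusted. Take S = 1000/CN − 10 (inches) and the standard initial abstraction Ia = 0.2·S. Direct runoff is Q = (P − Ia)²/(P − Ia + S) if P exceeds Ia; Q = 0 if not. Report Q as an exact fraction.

CN(II) = 60; AMC II needs no correction.
Retention S: 1000/CN − 10 with CN=60.000 → S = 20/3 ≈ 6.667 in
Ia = 0.2S: 0.2·6.667 = 1.333 in (exactly 4/3)
Excess rainfall: 7.400 − 1.333 = 6.067 in; P > Ia so Q > 0
Q: (91/15)² ÷ (191/15) = 8281/2865 in (≈ 2.890 in)

Q = 8281/2865 in ≈ 2.890 in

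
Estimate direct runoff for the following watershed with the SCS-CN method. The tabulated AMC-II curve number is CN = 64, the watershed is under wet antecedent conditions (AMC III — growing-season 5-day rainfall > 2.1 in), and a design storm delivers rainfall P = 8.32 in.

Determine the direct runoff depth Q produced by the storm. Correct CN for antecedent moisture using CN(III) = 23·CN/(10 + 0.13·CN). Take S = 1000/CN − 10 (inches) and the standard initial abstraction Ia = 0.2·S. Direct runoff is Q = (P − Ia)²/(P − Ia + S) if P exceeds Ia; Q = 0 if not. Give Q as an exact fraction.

Q = 324396121/54362800 in ≈ 5.967 in

Wet (AMC III): CN(III) = 23·64/(10 + 0.13·64) = 1472/(458/25) = 18400/229 ≈ 80.349
Retention S: 1000/CN − 10 with CN=80.349 → S = 225/92 ≈ 2.446 in
Ia = 0.2S: 0.2·2.446 = 0.489 in (exactly 45/92)
Excess rainfall: 8.320 − 0.489 = 7.831 in; P > Ia so Q > 0
Q = (18011/2300)²/((18011/2300) + 225/92) = (324396121/5290000)/(5909/575) = 324396121/54362800 in ≈ 5.967 in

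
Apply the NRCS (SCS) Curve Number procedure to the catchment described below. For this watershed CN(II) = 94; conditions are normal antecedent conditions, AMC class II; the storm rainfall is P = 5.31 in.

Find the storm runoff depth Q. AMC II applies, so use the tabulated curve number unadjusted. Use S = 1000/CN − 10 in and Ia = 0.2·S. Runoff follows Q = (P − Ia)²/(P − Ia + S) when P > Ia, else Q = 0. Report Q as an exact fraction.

Q = 197754483/42859300 in ≈ 4.614 in

Average conditions: CN = 94 (no AMC adjustment).
Max retention: S = 1000/94 − 10 = 30/47 in (≈ 0.638 in)
Ia = 0.2·(30/47) = 6/47 in ≈ 0.128 in
Excess rainfall: 5.310 − 0.128 = 5.182 in; P > Ia so Q > 0
Q: (24357/4700)² ÷ (27357/4700) = 197754483/42859300 in (≈ 4.614 in)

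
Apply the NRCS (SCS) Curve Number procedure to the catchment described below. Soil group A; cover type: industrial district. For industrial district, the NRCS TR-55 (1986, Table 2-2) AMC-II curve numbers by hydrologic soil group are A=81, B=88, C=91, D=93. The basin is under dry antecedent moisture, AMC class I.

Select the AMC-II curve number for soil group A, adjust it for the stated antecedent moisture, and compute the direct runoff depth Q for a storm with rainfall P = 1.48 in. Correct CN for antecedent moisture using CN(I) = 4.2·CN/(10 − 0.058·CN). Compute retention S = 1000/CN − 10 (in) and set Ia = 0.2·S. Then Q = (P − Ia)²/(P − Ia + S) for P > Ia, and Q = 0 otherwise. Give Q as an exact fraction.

Q = 238300969/10756145925 in ≈ 0.022 in

NRCS table: industrial district, soil group A → CN(II) = 81
Dry (AMC I): CN(I) = 4.2·81/(10 − 0.058·81) = (1701/5)/(2651/500) = 170100/2651 ≈ 64.164
S = 1000/(170100/2651) − 10 = 9500/1701 in ≈ 5.585 in
Initial abstraction Ia = S/5 = (9500/1701)/5 = 1900/1701 ≈ 1.117 in
Since P=1.480 > Ia=1.117: effective rainfall P−Ia = 15437/42525 in
Runoff Q = (P−Ia)²/(P−Ia+S) = (0.363)²/(0.363+5.585) = 238300969/10756145925 ≈ 0.022 in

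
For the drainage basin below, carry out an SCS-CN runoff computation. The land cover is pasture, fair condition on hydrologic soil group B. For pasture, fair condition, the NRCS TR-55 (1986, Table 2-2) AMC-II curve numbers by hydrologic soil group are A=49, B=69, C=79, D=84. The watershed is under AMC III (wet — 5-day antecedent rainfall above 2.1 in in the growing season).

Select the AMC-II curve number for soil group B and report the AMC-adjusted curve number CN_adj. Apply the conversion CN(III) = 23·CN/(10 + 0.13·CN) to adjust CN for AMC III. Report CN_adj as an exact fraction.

CN_adj = 158700/1897 ≈ 83.658

NRCS table: pasture, fair condition, soil group B → CN(II) = 69
CN(III) from CN(II)=69: (23·69)/(10 + 0.13·69) = 158700/1897 ≈ 83.658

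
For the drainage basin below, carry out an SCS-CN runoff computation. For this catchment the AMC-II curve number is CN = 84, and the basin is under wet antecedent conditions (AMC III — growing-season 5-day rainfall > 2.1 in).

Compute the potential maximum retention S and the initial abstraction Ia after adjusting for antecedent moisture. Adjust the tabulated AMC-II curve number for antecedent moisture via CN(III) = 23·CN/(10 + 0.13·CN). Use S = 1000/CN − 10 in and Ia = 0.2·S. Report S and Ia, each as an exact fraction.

S = 400/483 in ≈ 0.828 in; Ia = 80/483 in ≈ 0.166 in

Adjust CN=84 to AMC III: 23·84/(10 + 0.13·84) → 1932 ÷ (523/25) = 48300/523 ≈ 92.352
Retention S: 1000/CN − 10 with CN=92.352 → S = 400/483 ≈ 0.828 in
Ia = 0.2·(400/483) = 80/483 in ≈ 0.166 in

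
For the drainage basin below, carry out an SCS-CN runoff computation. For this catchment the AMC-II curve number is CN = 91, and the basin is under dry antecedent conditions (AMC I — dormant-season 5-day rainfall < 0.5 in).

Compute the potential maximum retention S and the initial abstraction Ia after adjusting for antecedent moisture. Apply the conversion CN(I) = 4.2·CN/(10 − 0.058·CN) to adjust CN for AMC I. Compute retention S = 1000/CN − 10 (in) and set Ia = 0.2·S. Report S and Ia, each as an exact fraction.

S = 1500/637 in ≈ 2.355 in; Ia = 300/637 in ≈ 0.471 in

Dry (AMC I): CN(I) = 4.2·91/(10 − 0.058·91) = (1911/5)/(2361/500) = 63700/787 ≈ 80.940
Retention S: 1000/CN − 10 with CN=80.940 → S = 1500/637 ≈ 2.355 in
Initial abstraction Ia = S/5 = (1500/637)/5 = 300/637 ≈ 0.471 in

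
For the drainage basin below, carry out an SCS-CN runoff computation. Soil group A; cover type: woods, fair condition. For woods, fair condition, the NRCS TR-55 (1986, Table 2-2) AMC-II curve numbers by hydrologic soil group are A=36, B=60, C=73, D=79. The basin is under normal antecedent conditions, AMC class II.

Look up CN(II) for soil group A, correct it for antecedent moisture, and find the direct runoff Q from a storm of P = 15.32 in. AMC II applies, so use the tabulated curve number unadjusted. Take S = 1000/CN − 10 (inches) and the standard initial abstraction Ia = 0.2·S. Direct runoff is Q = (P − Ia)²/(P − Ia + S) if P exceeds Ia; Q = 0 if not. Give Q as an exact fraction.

Q = 7006609/1495575 in ≈ 4.685 in

NRCS table: woods, fair condition, soil group A → CN(II) = 36
Average conditions: CN = 36 (no AMC adjustment).
Max retention: S = 1000/36 − 10 = 160/9 in (≈ 17.778 in)
Ia = 0.2·(160/9) = 32/9 in ≈ 3.556 in
P − Ia = 15.320 − 3.556 = 2647/225 ≈ 11.764 in (> 0, runoff occurs)
Runoff Q = (P−Ia)²/(P−Ia+S) = (11.764)²/(11.764+17.778) = 7006609/1495575 ≈ 4.685 in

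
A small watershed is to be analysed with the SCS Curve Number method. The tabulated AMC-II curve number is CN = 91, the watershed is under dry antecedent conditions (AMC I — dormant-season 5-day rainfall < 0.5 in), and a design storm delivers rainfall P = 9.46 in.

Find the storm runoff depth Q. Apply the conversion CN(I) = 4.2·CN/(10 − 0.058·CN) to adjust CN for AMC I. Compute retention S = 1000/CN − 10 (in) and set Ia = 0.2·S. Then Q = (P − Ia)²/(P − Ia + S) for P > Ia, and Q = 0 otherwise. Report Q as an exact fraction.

Q = 81968262601/11507436850 in ≈ 7.123 in

Adjust CN=91 to AMC I: 4.2·91/(10 − 0.058·91) → (1911/5) ÷ (2361/500) = 63700/787 ≈ 80.940
S = 1000/(63700/787) − 10 = 1500/637 in ≈ 2.355 in
Initial abstraction Ia = S/5 = (1500/637)/5 = 300/637 ≈ 0.471 in
Excess rainfall: 9.460 − 0.471 = 8.989 in; P > Ia so Q > 0
Runoff Q = (P−Ia)²/(P−Ia+S) = (8.989)²/(8.989+2.355) = 81968262601/11507436850 ≈ 7.123 in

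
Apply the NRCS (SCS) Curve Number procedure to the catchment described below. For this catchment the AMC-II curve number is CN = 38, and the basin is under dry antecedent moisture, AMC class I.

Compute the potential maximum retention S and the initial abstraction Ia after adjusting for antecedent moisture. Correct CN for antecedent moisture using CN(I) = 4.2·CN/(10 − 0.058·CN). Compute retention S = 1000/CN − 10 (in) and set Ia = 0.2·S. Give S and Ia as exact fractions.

S = 15500/399 in ≈ 38.847 in; Ia = 3100/399 in ≈ 7.769 in

CN(I) from CN(II)=38: (4.2·38)/(10 − 0.058·38) = 39900/1949 ≈ 20.472
Retention S: 1000/CN − 10 with CN=20.472 → S = 15500/399 ≈ 38.847 in
Initial abstraction Ia = S/5 = (15500/399)/5 = 3100/399 ≈ 7.769 in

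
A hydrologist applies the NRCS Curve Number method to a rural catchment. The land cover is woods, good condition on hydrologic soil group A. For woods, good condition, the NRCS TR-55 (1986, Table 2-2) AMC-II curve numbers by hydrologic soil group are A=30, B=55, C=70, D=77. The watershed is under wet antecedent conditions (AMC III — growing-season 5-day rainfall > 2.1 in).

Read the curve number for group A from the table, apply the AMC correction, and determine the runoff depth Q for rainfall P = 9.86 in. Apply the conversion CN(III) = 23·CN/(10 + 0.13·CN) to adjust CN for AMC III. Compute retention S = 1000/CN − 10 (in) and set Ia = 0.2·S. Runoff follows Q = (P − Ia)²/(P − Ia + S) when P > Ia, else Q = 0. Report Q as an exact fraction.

Q = 729918289/213958650 in ≈ 3.411 in

NRCS table: woods, good condition, soil group A → CN(II) = 30
Adjust CN=30 to AMC III: 23·30/(10 + 0.13·30) → 690 ÷ (139/10) = 6900/139 ≈ 49.640
Retention S: 1000/CN − 10 with CN=49.640 → S = 700/69 ≈ 10.145 in
Initial abstraction Ia = S/5 = (700/69)/5 = 140/69 ≈ 2.029 in
Since P=9.860 > Ia=2.029: effective rainfall P−Ia = 27017/3450 in
Q: (27017/3450)² ÷ (62017/3450) = 729918289/213958650 in (≈ 3.411 in)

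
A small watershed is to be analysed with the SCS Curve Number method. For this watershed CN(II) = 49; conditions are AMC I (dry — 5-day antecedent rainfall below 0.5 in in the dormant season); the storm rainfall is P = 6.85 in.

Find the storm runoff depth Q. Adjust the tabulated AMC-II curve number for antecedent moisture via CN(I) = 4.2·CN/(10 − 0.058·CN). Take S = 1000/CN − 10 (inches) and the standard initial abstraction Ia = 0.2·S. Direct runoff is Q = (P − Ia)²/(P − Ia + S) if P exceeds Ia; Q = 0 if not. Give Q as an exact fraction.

Q = 168766081/1255318260 in ≈ 0.134 in

CN(I) from CN(II)=49: (4.2·49)/(10 − 0.058·49) = 34300/1193 ≈ 28.751
S = 1000/(34300/1193) − 10 = 8500/343 in ≈ 24.781 in
Ia = 0.2·(8500/343) = 1700/343 in ≈ 4.956 in
P − Ia = 6.850 − 4.956 = 12991/6860 ≈ 1.894 in (> 0, runoff occurs)
Q = (12991/6860)²/((12991/6860) + 8500/343) = (168766081/47059600)/(182991/6860) = 168766081/1255318260 in ≈ 0.134 in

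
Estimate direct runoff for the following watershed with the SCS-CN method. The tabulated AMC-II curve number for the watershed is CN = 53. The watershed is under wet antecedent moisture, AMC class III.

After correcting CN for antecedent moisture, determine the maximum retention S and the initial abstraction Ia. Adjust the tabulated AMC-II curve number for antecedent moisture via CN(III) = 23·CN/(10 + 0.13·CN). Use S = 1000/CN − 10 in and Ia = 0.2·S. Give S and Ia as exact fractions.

Wet (AMC III): CN(III) = 23·53/(10 + 0.13·53) = 1219/(1689/100) = 121900/1689 ≈ 72.173
S = 1000/(121900/1689) − 10 = 4700/1219 in ≈ 3.856 in
Initial abstraction Ia = S/5 = (4700/1219)/5 = 940/1219 ≈ 0.771 in

S = 4700/1219 in ≈ 3.856 in; Ia = 940/1219 in ≈ 0.771 in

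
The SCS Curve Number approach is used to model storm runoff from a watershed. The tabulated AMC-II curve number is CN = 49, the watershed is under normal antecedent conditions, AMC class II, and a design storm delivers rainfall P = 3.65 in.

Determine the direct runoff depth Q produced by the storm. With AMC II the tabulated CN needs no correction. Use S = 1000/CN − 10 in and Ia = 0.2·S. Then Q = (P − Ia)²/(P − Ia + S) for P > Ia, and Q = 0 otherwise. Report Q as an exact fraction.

Q = 2362369/11502260 in ≈ 0.205 in

AMC II — tabulated CN = 49 applies directly.
S = 1000/49 − 10 = 510/49 in ≈ 10.408 in
Initial abstraction Ia = S/5 = (510/49)/5 = 102/49 ≈ 2.082 in
Since P=3.650 > Ia=2.082: effective rainfall P−Ia = 1537/980 in
Q: (1537/980)² ÷ (11737/980) = 2362369/11502260 in (≈ 0.205 in)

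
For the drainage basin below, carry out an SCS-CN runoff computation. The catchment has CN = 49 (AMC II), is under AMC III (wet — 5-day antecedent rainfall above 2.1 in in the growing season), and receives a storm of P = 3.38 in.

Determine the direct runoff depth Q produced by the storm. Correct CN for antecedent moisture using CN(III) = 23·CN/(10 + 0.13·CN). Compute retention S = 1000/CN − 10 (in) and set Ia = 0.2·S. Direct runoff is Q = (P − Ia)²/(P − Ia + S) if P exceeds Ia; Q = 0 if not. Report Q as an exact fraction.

Q = 19449928369/22227990050 in ≈ 0.875 in

CN(III) from CN(II)=49: (23·49)/(10 + 0.13·49) = 112700/1637 ≈ 68.845
Max retention: S = 1000/(112700/1637) − 10 = 5100/1127 in (≈ 4.525 in)
Ia = 0.2·(5100/1127) = 1020/1127 in ≈ 0.905 in
Since P=3.380 > Ia=0.905: effective rainfall P−Ia = 139463/56350 in
Q = (139463/56350)²/((139463/56350) + 5100/1127) = (19449928369/3175322500)/(394463/56350) = 19449928369/22227990050 in ≈ 0.875 in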